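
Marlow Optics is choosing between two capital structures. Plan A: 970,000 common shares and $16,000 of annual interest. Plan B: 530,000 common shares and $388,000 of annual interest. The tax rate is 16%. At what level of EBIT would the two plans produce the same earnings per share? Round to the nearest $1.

$836,091

At indifference, (EBIT − 16,000)(1 − t)/970,000 = (EBIT − 388,000)(1 − t)/530,000.
The (1 − t) factor cancels: (EBIT − 16,000) × 530,000 = (EBIT − 388,000) × 970,000.
Solving, EBIT = (388,000·970,000 − 16,000·530,000) / (970,000 − 530,000) = 367,880,000,000 / 440,000 = 836,090.91.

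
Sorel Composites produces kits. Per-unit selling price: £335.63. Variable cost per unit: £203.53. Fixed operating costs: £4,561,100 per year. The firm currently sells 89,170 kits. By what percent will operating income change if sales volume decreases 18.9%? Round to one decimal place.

-30.8%

Total contribution margin = 89,170 × £132.10 = £11,779,357.00.
Operating income = contribution − fixed costs = £11,779,357.00 − £4,561,100 = £7,218,257.00.
Degree of operating leverage = £11,779,357.00 / £7,218,257.00 = 1.6319.
Operating income changes by 1.6319 × -18.9% = -30.8%.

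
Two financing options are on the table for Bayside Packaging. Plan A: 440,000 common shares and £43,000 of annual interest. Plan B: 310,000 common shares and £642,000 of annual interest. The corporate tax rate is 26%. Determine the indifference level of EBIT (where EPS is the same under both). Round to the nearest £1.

At indifference, (EBIT − 43,000)(1 − t)/440,000 = (EBIT − 642,000)(1 − t)/310,000.
Cancelling (1 − t) and cross-multiplying: 310,000·(EBIT − 43,000) = 440,000·(EBIT − 642,000).
EBIT × (440,000 − 310,000) = 642,000 × 440,000 − 43,000 × 310,000 = 269,150,000,000, so EBIT = 269,150,000,000 ÷ 130,000 = 2,070,384.62.

£2,070,385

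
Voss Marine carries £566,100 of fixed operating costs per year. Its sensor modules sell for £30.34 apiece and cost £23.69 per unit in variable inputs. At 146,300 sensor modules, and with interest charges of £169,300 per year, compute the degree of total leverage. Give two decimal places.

At 146,300 units, contribution = 146,300 × £6.65 = £972,895.00.
EBIT = £972,895.00 − £566,100 = £406,795.00. Interest = £169,300.00, so EBIT − I = £237,495.00.
DCL = contribution ÷ (EBIT − I) = £972,895.00 ÷ £237,495.00 = 4.0965.

4.10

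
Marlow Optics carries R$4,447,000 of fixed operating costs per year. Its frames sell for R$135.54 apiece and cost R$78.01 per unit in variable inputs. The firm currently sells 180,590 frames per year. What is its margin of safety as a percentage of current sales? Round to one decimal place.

Contribution margin per unit = R$135.54 − R$78.01 = R$57.53. Break-even units = R$4,447,000 ÷ R$57.53 = 77,298.80; break-even revenue = 77,298.80 × R$135.54 = R$10,477,079.44.
Actual sales revenue = 180,590 × R$135.54 = R$24,477,168.60.
Margin of safety = (R$24,477,168.60 − R$10,477,079.44) ÷ R$24,477,168.60 = 57.2%.

57.2%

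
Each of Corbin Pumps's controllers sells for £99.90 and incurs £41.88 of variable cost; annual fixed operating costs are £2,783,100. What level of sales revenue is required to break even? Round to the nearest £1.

Contribution margin per unit = £99.90 − £41.88 = £58.02, a CM ratio of £58.02 ÷ £99.90 = 0.5808.
Break-even revenue = fixed costs × price ÷ CM = £2,783,100 × £99.90 ÷ £58.02 = £4,791,997.

£4,791,997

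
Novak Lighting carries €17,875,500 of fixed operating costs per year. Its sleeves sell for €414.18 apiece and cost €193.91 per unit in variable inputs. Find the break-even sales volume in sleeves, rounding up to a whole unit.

81,153 sleeves

Each unit contributes €414.18 − €193.91 = €220.27.
Units to break even: €17,875,500 ÷ €220.27 = 81,152.68, rounded up to 81,153.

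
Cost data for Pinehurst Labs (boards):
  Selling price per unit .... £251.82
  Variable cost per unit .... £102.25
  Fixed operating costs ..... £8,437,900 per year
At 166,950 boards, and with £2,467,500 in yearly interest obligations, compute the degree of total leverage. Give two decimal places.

1.78

At 166,950 units, contribution = 166,950 × £149.57 = £24,970,711.50.
EBIT = £24,970,711.50 − £8,437,900 = £16,532,811.50. Interest = £2,467,500.00, so EBIT − I = £14,065,311.50.
Degree of total leverage = total CM / (EBIT − interest) = £24,970,711.50 / £14,065,311.50 = 1.7753.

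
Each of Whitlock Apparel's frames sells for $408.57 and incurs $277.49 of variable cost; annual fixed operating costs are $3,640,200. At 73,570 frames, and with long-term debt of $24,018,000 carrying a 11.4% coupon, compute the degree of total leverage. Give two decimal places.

Contribution at this volume is 73,570 × $131.08 = $9,643,555.60.
EBIT = $9,643,555.60 − $3,640,200 = $6,003,355.60. Interest = $2,738,052.00.
DOL = $9,643,555.60 ÷ $6,003,355.60 = 1.6064; DFL = $6,003,355.60 ÷ $3,265,303.60 = 1.8385.
Combined leverage = 1.6064 × 1.8385 = 2.9534.

2.95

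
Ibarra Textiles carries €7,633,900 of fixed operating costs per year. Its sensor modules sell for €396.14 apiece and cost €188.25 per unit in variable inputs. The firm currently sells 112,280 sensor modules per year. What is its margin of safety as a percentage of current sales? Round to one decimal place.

67.3%

Unit CM = price − variable cost = €396.14 − €188.25 = €207.89. Break-even units = €7,633,900 ÷ €207.89 = 36,720.86; break-even revenue = 36,720.86 × €396.14 = €14,546,602.27.
Current sales = 112,280 × €396.14 = €44,478,599.20.
Margin of safety = (€44,478,599.20 − €14,546,602.27) ÷ €44,478,599.20 = 67.3%.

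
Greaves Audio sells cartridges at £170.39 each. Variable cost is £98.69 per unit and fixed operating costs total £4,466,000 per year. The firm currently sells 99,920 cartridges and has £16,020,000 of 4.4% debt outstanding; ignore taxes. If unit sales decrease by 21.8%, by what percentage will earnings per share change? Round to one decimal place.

Contribution at this volume is 99,920 × £71.70 = £7,164,264.00.
EBIT = £7,164,264.00 − £4,466,000 = £2,698,264.00.
After interest of £704,880.00, pre-tax earnings = £1,993,384.00.
DCL = total CM / (EBIT − I) = £7,164,264.00 / £1,993,384.00 = 3.5940.
EPS therefore changes by 3.5940 × (-21.8%) = -78.3%.

-78.3%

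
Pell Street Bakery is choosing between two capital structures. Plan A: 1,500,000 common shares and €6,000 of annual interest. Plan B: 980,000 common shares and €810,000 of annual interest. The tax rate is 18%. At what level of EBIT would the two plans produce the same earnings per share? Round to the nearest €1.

At indifference, (EBIT − 6,000)(1 − t)/1,500,000 = (EBIT − 810,000)(1 − t)/980,000.
Cancelling (1 − t) and cross-multiplying: 980,000·(EBIT − 6,000) = 1,500,000·(EBIT − 810,000).
EBIT × (1,500,000 − 980,000) = 810,000 × 1,500,000 − 6,000 × 980,000 = 1,209,120,000,000, so EBIT = 1,209,120,000,000 ÷ 520,000 = 2,325,230.77.

€2,325,231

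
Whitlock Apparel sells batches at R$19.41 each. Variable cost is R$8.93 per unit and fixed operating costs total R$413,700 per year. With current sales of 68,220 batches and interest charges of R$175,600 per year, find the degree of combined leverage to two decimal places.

5.69

Total contribution margin = 68,220 × R$10.48 = R$714,945.60.
EBIT = R$714,945.60 − R$413,700 = R$301,245.60. Interest = R$175,600.00, so EBIT − I = R$125,645.60.
Degree of total leverage = total CM / (EBIT − interest) = R$714,945.60 / R$125,645.60 = 5.6902.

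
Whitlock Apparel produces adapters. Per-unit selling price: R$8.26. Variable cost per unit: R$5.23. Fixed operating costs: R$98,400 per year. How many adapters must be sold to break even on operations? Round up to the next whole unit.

32,476 adapters

Each unit contributes R$8.26 − R$5.23 = R$3.03.
Units to break even: R$98,400 ÷ R$3.03 = 32,475.25, rounded up to 32,476.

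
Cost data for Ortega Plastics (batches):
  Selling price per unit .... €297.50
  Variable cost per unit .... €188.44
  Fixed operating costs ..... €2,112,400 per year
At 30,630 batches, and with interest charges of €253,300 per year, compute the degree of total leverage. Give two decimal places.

3.43

At 30,630 units, contribution = 30,630 × €109.06 = €3,340,507.80.
EBIT = €3,340,507.80 − €2,112,400 = €1,228,107.80. Interest = €253,300.00.
DOL = €3,340,507.80 ÷ €1,228,107.80 = 2.7200; DFL = €1,228,107.80 ÷ €974,807.80 = 1.2598.
DCL = DOL × DFL = 2.7200 × 1.2598 = 3.4267.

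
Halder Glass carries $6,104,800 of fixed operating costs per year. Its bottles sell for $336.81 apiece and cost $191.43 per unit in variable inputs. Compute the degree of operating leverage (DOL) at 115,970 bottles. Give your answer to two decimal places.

Contribution at this volume is 115,970 × $145.38 = $16,859,718.60.
EBIT = $16,859,718.60 − $6,104,800 = $10,754,918.60.
DOL = contribution ÷ EBIT = $16,859,718.60 ÷ $10,754,918.60 = 1.5676.

1.57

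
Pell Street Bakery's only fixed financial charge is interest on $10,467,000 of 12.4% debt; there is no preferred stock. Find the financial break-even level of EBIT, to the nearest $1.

$1,297,908

Annual interest = 12.4% × $10,467,000 = $1,297,908.00.
Without preferred stock the financial break-even is simply EBIT = interest = $1,297,908.00.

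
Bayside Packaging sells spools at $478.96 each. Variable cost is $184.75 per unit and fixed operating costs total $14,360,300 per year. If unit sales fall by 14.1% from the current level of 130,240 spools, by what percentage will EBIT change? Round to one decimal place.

-22.6%

Total contribution margin = 130,240 × $294.21 = $38,317,910.40.
Subtracting fixed costs: EBIT = $38,317,910.40 − $14,360,300 = $23,957,610.40.
Degree of operating leverage = $38,317,910.40 / $23,957,610.40 = 1.5994.
Operating income changes by 1.5994 × -14.1% = -22.6%.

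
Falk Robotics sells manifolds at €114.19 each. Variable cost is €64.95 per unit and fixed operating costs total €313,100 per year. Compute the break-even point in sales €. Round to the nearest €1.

Contribution margin per unit = €114.19 − €64.95 = €49.24, a CM ratio of €49.24 ÷ €114.19 = 0.4312.
Break-even revenue = fixed costs × price ÷ CM = €313,100 × €114.19 ÷ €49.24 = €726,094.

€726,094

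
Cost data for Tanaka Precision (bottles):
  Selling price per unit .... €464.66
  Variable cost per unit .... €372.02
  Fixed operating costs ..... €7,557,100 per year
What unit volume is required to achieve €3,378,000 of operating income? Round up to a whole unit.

118,039 bottles

Contribution margin per unit = €464.66 − €372.02 = €92.64.
Need Q such that Q × €92.64 − €7,557,100 = €3,378,000, i.e. Q = €10,935,100 / €92.64 = 118,038.64 → 118,039.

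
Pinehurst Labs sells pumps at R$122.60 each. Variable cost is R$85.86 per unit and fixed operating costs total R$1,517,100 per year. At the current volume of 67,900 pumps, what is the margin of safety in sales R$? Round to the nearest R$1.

R$3,262,034

Unit CM = price − variable cost = R$122.60 − R$85.86 = R$36.74. Break-even units = R$1,517,100 ÷ R$36.74 = 41,292.87; break-even revenue = 41,292.87 × R$122.60 = R$5,062,505.72.
Actual sales revenue = 67,900 × R$122.60 = R$8,324,540.00.
Margin of safety = R$8,324,540.00 − R$5,062,505.72 = R$3,262,034.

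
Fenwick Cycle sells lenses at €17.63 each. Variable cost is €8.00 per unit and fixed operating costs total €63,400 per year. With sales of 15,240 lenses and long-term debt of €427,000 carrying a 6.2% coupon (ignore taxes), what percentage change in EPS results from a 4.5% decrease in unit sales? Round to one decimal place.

Total contribution margin = 15,240 × €9.63 = €146,761.20.
Operating income = contribution − fixed costs = €146,761.20 − €63,400 = €83,361.20.
After interest of €26,474.00, pre-tax earnings = €56,887.20.
DCL = total CM / (EBIT − I) = €146,761.20 / €56,887.20 = 2.5799.
EPS therefore changes by 2.5799 × (-4.5%) = -11.6%.

-11.6%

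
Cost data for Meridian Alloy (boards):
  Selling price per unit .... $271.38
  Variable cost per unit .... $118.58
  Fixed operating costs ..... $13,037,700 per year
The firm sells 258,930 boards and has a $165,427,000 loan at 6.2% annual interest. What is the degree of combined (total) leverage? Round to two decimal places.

2.43

At 258,930 units, contribution = 258,930 × $152.80 = $39,564,504.00.
Operating income = contribution − fixed costs = $39,564,504.00 − $13,037,700 = $26,526,804.00. Interest = $10,256,474.00, so EBIT − I = $16,270,330.00.
Degree of total leverage = total CM / (EBIT − interest) = $39,564,504.00 / $16,270,330.00 = 2.4317.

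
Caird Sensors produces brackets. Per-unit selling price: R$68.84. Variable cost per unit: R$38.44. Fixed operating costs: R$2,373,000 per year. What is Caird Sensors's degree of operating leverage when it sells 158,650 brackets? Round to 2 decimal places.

Total contribution margin = 158,650 × R$30.40 = R$4,822,960.00.
Subtracting fixed costs: EBIT = R$4,822,960.00 − R$2,373,000 = R$2,449,960.00.
So DOL = total CM / EBIT = R$4,822,960.00 / R$2,449,960.00 = 1.9686.

1.97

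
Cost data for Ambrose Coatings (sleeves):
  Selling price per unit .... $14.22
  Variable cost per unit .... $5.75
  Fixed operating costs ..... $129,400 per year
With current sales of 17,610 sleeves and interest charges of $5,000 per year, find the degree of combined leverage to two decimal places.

10.11

At 17,610 units, contribution = 17,610 × $8.47 = $149,156.70.
Subtracting fixed costs: EBIT = $149,156.70 − $129,400 = $19,756.70. Interest = $5,000.00.
DOL = $149,156.70 ÷ $19,756.70 = 7.5497; DFL = $19,756.70 ÷ $14,756.70 = 1.3388.
DCL = DOL × DFL = 7.5497 × 1.3388 = 10.1075.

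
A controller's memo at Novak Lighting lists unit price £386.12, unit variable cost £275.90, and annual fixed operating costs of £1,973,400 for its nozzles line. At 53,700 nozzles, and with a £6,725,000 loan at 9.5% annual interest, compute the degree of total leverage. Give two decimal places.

At 53,700 units, contribution = 53,700 × £110.22 = £5,918,814.00.
Operating income = contribution − fixed costs = £5,918,814.00 − £1,973,400 = £3,945,414.00. Interest = £638,875.00.
DOL = £5,918,814.00 ÷ £3,945,414.00 = 1.5002; DFL = £3,945,414.00 ÷ £3,306,539.00 = 1.1932.
DCL = DOL × DFL = 1.5002 × 1.1932 = 1.7900.

1.79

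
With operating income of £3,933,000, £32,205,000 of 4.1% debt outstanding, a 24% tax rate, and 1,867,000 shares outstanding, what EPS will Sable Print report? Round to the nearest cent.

Pre-tax income = £3,933,000 − £1,320,405.00 = £2,612,595.00.
After tax at 24%: net income = £2,612,595.00 × 0.76 = £1,985,572.20.
EPS = £1,985,572.20 ÷ 1,867,000 = £1.06.

£1.06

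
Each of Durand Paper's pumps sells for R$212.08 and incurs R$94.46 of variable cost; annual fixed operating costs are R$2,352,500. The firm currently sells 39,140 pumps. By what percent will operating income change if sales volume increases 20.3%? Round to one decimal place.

Total contribution margin = 39,140 × R$117.62 = R$4,603,646.80.
Operating income = contribution − fixed costs = R$4,603,646.80 − R$2,352,500 = R$2,251,146.80.
Degree of operating leverage = R$4,603,646.80 / R$2,251,146.80 = 2.0450.
%ΔEBIT = DOL × %ΔSales = 2.0450 × +20.3% = +41.5%.

+41.5%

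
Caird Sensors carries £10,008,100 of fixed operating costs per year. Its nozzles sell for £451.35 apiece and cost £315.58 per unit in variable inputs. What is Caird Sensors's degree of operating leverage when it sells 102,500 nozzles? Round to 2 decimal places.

3.56

At 102,500 units, contribution = 102,500 × £135.77 = £13,916,425.00.
EBIT = £13,916,425.00 − £10,008,100 = £3,908,325.00.
DOL = contribution ÷ EBIT = £13,916,425.00 ÷ £3,908,325.00 = 3.5607.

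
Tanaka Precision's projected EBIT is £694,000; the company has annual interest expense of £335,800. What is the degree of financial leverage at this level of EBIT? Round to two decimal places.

1.94

Annual interest charges come to £335,800.00.
Degree of financial leverage = EBIT / (EBIT − interest) = £694,000 / £358,200.00 = 1.9375.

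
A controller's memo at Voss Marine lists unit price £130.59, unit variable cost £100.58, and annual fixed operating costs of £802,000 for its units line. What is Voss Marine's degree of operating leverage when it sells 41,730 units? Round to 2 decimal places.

Total contribution margin = 41,730 × £30.01 = £1,252,317.30.
EBIT = £1,252,317.30 − £802,000 = £450,317.30.
So DOL = total CM / EBIT = £1,252,317.30 / £450,317.30 = 2.7810.

2.78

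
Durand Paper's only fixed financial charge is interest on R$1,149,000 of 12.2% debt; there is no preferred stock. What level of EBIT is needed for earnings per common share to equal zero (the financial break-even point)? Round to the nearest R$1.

Annual interest = 12.2% × R$1,149,000 = R$140,178.00.
With no preferred dividends, EPS = 0 when EBIT exactly covers interest, so the financial break-even EBIT is R$140,178.00.

R$140,178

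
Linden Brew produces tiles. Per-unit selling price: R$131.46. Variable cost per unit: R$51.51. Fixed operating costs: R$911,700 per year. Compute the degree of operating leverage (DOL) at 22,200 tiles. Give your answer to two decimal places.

Total contribution margin = 22,200 × R$79.95 = R$1,774,890.00.
Operating income = contribution − fixed costs = R$1,774,890.00 − R$911,700 = R$863,190.00.
Degree of operating leverage = R$1,774,890.00 / R$863,190.00 = 2.0562.

2.06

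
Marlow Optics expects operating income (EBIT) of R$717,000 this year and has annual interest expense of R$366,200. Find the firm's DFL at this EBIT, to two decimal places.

Annual interest charges come to R$366,200.00.
DFL = EBIT ÷ (EBIT − I) = R$717,000 ÷ (R$717,000 − R$366,200.00) = R$717,000 ÷ R$350,800.00 = 2.0439.

2.04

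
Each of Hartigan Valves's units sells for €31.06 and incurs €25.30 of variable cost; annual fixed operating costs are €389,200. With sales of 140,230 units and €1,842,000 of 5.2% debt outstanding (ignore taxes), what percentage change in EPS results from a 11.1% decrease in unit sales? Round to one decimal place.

At 140,230 units, contribution = 140,230 × €5.76 = €807,724.80.
Operating income = contribution − fixed costs = €807,724.80 − €389,200 = €418,524.80.
Interest = €95,784.00, so EBIT − I = €322,740.80.
DCL = total CM / (EBIT − I) = €807,724.80 / €322,740.80 = 2.5027.
EPS therefore changes by 2.5027 × (-11.1%) = -27.8%.

-27.8%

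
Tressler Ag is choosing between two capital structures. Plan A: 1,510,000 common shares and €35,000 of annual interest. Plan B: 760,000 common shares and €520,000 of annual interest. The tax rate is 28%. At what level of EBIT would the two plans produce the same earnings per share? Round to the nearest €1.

€1,011,467

At indifference, (EBIT − 35,000)(1 − t)/1,510,000 = (EBIT − 520,000)(1 − t)/760,000.
The (1 − t) factor cancels: (EBIT − 35,000) × 760,000 = (EBIT − 520,000) × 1,510,000.
Solving, EBIT = (520,000·1,510,000 − 35,000·760,000) / (1,510,000 − 760,000) = 758,600,000,000 / 750,000 = 1,011,466.67.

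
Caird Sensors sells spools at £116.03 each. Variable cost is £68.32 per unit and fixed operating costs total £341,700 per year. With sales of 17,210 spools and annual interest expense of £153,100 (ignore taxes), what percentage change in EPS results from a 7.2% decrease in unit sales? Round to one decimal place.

-18.1%

At 17,210 units, contribution = 17,210 × £47.71 = £821,089.10.
Subtracting fixed costs: EBIT = £821,089.10 − £341,700 = £479,389.10.
After interest of £153,100.00, pre-tax earnings = £326,289.10.
Degree of combined leverage = contribution ÷ (EBIT − I) = £821,089.10 ÷ £326,289.10 = 2.5164.
%ΔEPS = DCL × %ΔSales = 2.5164 × -7.2% = -18.1%.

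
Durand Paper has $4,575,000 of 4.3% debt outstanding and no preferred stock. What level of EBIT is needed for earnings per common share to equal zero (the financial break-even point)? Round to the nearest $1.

Annual interest = 4.3% × $4,575,000 = $196,725.00.
With no preferred dividends, EPS = 0 when EBIT exactly covers interest, so the financial break-even EBIT is $196,725.00.

$196,725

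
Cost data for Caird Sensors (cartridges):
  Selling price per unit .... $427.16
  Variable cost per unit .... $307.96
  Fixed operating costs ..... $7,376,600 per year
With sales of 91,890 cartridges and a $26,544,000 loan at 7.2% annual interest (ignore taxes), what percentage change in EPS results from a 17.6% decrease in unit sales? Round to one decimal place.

-115.7%

Total contribution margin = 91,890 × $119.20 = $10,953,288.00.
Subtracting fixed costs: EBIT = $10,953,288.00 − $7,376,600 = $3,576,688.00.
Interest = $1,911,168.00, so EBIT − I = $1,665,520.00.
Degree of combined leverage = contribution ÷ (EBIT − I) = $10,953,288.00 ÷ $1,665,520.00 = 6.5765.
%ΔEPS = DCL × %ΔSales = 6.5765 × -17.6% = -115.7%.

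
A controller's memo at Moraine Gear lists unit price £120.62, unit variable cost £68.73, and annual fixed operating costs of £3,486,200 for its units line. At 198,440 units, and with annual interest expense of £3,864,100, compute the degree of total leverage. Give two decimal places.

At 198,440 units, contribution = 198,440 × £51.89 = £10,297,051.60.
Operating income = contribution − fixed costs = £10,297,051.60 − £3,486,200 = £6,810,851.60. Interest = £3,864,100.00, so EBIT − I = £2,946,751.60.
Degree of total leverage = total CM / (EBIT − interest) = £10,297,051.60 / £2,946,751.60 = 3.4944.

3.49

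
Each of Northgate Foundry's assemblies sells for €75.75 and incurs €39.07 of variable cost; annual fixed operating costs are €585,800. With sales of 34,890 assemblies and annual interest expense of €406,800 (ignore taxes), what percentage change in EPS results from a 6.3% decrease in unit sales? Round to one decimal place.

-28.1%

Contribution at this volume is 34,890 × €36.68 = €1,279,765.20.
EBIT = €1,279,765.20 − €585,800 = €693,965.20.
After interest of €406,800.00, pre-tax earnings = €287,165.20.
DCL = total CM / (EBIT − I) = €1,279,765.20 / €287,165.20 = 4.4565.
%ΔEPS = DCL × %ΔSales = 4.4565 × -6.3% = -28.1%.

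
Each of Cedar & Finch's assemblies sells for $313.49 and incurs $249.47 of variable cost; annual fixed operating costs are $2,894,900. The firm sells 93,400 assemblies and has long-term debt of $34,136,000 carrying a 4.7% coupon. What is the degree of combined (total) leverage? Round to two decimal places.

4.04

Total contribution margin = 93,400 × $64.02 = $5,979,468.00.
Operating income = contribution − fixed costs = $5,979,468.00 − $2,894,900 = $3,084,568.00. Interest = $1,604,392.00, so EBIT − I = $1,480,176.00.
DCL = contribution ÷ (EBIT − I) = $5,979,468.00 ÷ $1,480,176.00 = 4.0397.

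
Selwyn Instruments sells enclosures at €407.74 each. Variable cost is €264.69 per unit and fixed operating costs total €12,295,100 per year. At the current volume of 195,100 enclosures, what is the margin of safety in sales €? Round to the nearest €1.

€44,504,956

Each unit contributes €407.74 − €264.69 = €143.05. Break-even units = €12,295,100 ÷ €143.05 = 85,949.67; break-even revenue = 85,949.67 × €407.74 = €35,045,117.61.
Current sales = 195,100 × €407.74 = €79,550,074.00.
Margin of safety = €79,550,074.00 − €35,045,117.61 = €44,504,956.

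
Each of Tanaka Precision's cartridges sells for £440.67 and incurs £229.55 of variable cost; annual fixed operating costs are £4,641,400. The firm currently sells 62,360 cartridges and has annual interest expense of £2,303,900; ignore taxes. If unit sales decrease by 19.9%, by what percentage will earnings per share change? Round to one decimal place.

At 62,360 units, contribution = 62,360 × £211.12 = £13,165,443.20.
Operating income = contribution − fixed costs = £13,165,443.20 − £4,641,400 = £8,524,043.20.
Interest = £2,303,900.00, so EBIT − I = £6,220,143.20.
Degree of combined leverage = contribution ÷ (EBIT − I) = £13,165,443.20 ÷ £6,220,143.20 = 2.1166.
EPS therefore changes by 2.1166 × (-19.9%) = -42.1%.

-42.1%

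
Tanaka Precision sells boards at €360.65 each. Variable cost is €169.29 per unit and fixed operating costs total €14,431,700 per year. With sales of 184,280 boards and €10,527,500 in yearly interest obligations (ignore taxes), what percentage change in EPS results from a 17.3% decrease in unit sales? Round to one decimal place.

-59.2%

At 184,280 units, contribution = 184,280 × €191.36 = €35,263,820.80.
EBIT = €35,263,820.80 − €14,431,700 = €20,832,120.80.
Interest = €10,527,500.00, so EBIT − I = €10,304,620.80.
Degree of combined leverage = contribution ÷ (EBIT − I) = €35,263,820.80 ÷ €10,304,620.80 = 3.4221.
EPS therefore changes by 3.4221 × (-17.3%) = -59.2%.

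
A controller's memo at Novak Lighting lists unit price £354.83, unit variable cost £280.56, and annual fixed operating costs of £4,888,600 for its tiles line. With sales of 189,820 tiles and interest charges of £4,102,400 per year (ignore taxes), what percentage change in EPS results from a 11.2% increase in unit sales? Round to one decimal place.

Contribution at this volume is 189,820 × £74.27 = £14,097,931.40.
EBIT = £14,097,931.40 − £4,888,600 = £9,209,331.40.
After interest of £4,102,400.00, pre-tax earnings = £5,106,931.40.
DCL = total CM / (EBIT − I) = £14,097,931.40 / £5,106,931.40 = 2.7605.
%ΔEPS = DCL × %ΔSales = 2.7605 × +11.2% = +30.9%.

+30.9%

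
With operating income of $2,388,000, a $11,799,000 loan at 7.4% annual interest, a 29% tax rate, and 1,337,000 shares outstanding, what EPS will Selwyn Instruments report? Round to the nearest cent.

Interest = $873,126.00, so EBT = $2,388,000 − $873,126.00 = $1,514,874.00.
After tax at 29%: net income = $1,514,874.00 × 0.71 = $1,075,560.54.
EPS = $1,075,560.54 ÷ 1,337,000 = $0.80.

$0.80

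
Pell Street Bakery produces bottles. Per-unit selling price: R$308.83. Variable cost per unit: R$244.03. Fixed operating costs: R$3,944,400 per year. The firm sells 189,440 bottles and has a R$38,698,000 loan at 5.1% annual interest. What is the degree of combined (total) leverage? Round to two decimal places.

Contribution at this volume is 189,440 × R$64.80 = R$12,275,712.00.
Operating income = contribution − fixed costs = R$12,275,712.00 − R$3,944,400 = R$8,331,312.00. Interest = R$1,973,598.00.
DOL = R$12,275,712.00 ÷ R$8,331,312.00 = 1.4734; DFL = R$8,331,312.00 ÷ R$6,357,714.00 = 1.3104.
DCL = DOL × DFL = 1.4734 × 1.3104 = 1.9307.

1.93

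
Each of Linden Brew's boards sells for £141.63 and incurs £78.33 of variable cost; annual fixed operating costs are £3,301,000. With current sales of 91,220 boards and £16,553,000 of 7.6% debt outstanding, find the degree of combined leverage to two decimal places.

Contribution at this volume is 91,220 × £63.30 = £5,774,226.00.
Operating income = contribution − fixed costs = £5,774,226.00 − £3,301,000 = £2,473,226.00. Interest = £1,258,028.00, so EBIT − I = £1,215,198.00.
DCL = contribution ÷ (EBIT − I) = £5,774,226.00 ÷ £1,215,198.00 = 4.7517.

4.75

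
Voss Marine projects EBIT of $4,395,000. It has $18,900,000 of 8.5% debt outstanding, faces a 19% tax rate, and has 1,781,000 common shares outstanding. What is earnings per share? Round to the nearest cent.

Pre-tax income = $4,395,000 − $1,606,500.00 = $2,788,500.00.
Net income = $2,788,500.00 × (1 − 0.19) = $2,258,685.00.
Per share: $2,258,685.00 / 1,781,000 shares = $1.27.

$1.27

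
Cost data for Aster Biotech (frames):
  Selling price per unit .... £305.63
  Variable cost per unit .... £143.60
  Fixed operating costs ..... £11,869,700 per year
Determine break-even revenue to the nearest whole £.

£22,389,288

Contribution margin per unit = £305.63 − £143.60 = £162.03, a CM ratio of £162.03 ÷ £305.63 = 0.5302.
Break-even sales = FC ÷ CM ratio = £11,869,700 × £305.63 / £162.03 = £22,389,288.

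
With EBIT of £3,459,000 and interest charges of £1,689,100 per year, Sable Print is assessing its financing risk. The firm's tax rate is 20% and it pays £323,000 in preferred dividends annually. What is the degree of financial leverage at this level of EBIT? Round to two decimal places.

2.53

Annual interest charges come to £1,689,100.00.
Preferred dividends grossed up pre-tax: £323,000 / (1 − 0.20) = £403,750.00.
DFL = EBIT ÷ [EBIT − I − D_p/(1−t)] = £3,459,000 ÷ [£3,459,000 − £1,689,100.00 − £403,750.00] = £3,459,000 ÷ £1,366,150.00 = 2.5319.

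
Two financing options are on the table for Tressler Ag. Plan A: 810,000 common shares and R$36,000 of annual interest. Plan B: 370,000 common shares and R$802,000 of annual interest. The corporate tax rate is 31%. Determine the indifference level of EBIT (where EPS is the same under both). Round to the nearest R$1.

R$1,446,136

At indifference, (EBIT − 36,000)(1 − t)/810,000 = (EBIT − 802,000)(1 − t)/370,000.
Cancelling (1 − t) and cross-multiplying: 370,000·(EBIT − 36,000) = 810,000·(EBIT − 802,000).
Solving, EBIT = (802,000·810,000 − 36,000·370,000) / (810,000 − 370,000) = 636,300,000,000 / 440,000 = 1,446,136.36.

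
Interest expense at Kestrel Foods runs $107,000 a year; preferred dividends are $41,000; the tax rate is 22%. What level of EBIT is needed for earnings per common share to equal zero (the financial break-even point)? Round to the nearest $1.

$159,564

Grossing the preferred dividend up to pre-tax terms: $41,000 / (1 − 0.22) = $52,564.10.
EPS = 0 when EBIT covers interest plus the pre-tax preferred burden: $107,000 + $52,564.10 = $159,564.10.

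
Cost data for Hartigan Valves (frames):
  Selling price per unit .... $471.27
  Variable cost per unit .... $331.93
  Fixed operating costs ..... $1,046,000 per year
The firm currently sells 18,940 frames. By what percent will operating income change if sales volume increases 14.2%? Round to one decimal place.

+23.5%

Total contribution margin = 18,940 × $139.34 = $2,639,099.60.
EBIT = $2,639,099.60 − $1,046,000 = $1,593,099.60.
Degree of operating leverage = $2,639,099.60 / $1,593,099.60 = 1.6566.
So EBIT moves 1.6566 × (+14.2%) = +23.5%.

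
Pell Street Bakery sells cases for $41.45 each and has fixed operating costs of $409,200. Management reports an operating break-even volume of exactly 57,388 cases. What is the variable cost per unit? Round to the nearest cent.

At break-even, FC = Q × (P − VC), so P − VC = $409,200 ÷ 57,388 = $7.1304.
Hence VC = price − CM = $41.45 − $7.1304 = $34.32.

$34.32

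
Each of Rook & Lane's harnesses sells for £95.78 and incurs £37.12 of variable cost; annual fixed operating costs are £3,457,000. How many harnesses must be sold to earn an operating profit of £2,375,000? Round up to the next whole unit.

99,421 harnesses

Each unit contributes £95.78 − £37.12 = £58.66.
Need Q such that Q × £58.66 − £3,457,000 = £2,375,000, i.e. Q = £5,832,000 / £58.66 = 99,420.39 → 99,421.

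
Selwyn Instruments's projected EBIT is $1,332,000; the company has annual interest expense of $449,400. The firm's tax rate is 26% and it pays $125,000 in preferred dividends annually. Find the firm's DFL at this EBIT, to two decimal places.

1.87

Interest = $449,400.00.
Pre-tax preferred-dividend burden = $125,000 ÷ (1 − 0.26) = $168,918.92.
DFL = EBIT ÷ [EBIT − I − D_p/(1−t)] = $1,332,000 ÷ [$1,332,000 − $449,400.00 − $168,918.92] = $1,332,000 ÷ $713,681.08 = 1.8664.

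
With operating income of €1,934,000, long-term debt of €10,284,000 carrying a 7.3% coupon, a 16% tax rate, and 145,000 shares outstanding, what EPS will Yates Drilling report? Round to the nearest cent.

Pre-tax income = €1,934,000 − €750,732.00 = €1,183,268.00.
Net income = €1,183,268.00 × (1 − 0.16) = €993,945.12.
Per share: €993,945.12 / 145,000 shares = €6.85.

€6.85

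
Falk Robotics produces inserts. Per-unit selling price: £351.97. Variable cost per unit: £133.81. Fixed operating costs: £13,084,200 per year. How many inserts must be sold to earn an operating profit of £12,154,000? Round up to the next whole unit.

115,687 inserts

Each unit contributes £351.97 − £133.81 = £218.16.
Units = (FC + target) / CM = (£13,084,200 + £12,154,000) / £218.16 = 115,686.65, so 115,687 inserts.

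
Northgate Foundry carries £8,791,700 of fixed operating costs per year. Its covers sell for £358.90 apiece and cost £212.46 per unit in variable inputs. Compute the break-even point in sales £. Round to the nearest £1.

£21,546,989

CM per unit = £358.90 − £212.46 = £146.44; CM ratio = £146.44 / £358.90 = 0.4080.
Break-even revenue = fixed costs × price ÷ CM = £8,791,700 × £358.90 ÷ £146.44 = £21,546,989.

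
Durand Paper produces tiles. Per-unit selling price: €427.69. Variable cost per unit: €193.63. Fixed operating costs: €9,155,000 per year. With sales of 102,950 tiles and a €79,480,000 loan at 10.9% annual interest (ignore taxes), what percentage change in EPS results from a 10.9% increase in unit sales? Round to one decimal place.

+41.8%

Contribution at this volume is 102,950 × €234.06 = €24,096,477.00.
Subtracting fixed costs: EBIT = €24,096,477.00 − €9,155,000 = €14,941,477.00.
Interest = €8,663,320.00, so EBIT − I = €6,278,157.00.
Degree of combined leverage = contribution ÷ (EBIT − I) = €24,096,477.00 ÷ €6,278,157.00 = 3.8381.
EPS therefore changes by 3.8381 × (+10.9%) = +41.8%.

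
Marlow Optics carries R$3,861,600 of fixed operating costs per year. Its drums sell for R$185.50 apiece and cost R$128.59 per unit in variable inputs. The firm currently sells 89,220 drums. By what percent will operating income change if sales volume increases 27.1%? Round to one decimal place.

At 89,220 units, contribution = 89,220 × R$56.91 = R$5,077,510.20.
Operating income = contribution − fixed costs = R$5,077,510.20 − R$3,861,600 = R$1,215,910.20.
Degree of operating leverage = R$5,077,510.20 / R$1,215,910.20 = 4.1759.
So EBIT moves 4.1759 × (+27.1%) = +113.2%.

+113.2%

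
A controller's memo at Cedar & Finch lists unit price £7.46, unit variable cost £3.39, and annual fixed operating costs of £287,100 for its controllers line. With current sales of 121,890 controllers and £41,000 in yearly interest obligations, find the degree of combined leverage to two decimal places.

Total contribution margin = 121,890 × £4.07 = £496,092.30.
EBIT = £496,092.30 − £287,100 = £208,992.30. Interest = £41,000.00, so EBIT − I = £167,992.30.
Degree of total leverage = total CM / (EBIT − interest) = £496,092.30 / £167,992.30 = 2.9531.

2.95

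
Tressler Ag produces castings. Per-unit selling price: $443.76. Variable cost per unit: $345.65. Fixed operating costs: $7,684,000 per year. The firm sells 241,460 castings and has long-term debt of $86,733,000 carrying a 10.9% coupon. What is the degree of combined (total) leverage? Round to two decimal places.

Total contribution margin = 241,460 × $98.11 = $23,689,640.60.
EBIT = $23,689,640.60 − $7,684,000 = $16,005,640.60. Interest = $9,453,897.00, so EBIT − I = $6,551,743.60.
Degree of total leverage = total CM / (EBIT − interest) = $23,689,640.60 / $6,551,743.60 = 3.6158.

3.62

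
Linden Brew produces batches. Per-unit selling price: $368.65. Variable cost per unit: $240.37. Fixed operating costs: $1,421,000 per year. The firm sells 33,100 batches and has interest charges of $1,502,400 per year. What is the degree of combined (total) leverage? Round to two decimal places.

Contribution at this volume is 33,100 × $128.28 = $4,246,068.00.
Subtracting fixed costs: EBIT = $4,246,068.00 − $1,421,000 = $2,825,068.00. Interest = $1,502,400.00, so EBIT − I = $1,322,668.00.
Degree of total leverage = total CM / (EBIT − interest) = $4,246,068.00 / $1,322,668.00 = 3.2102.

3.21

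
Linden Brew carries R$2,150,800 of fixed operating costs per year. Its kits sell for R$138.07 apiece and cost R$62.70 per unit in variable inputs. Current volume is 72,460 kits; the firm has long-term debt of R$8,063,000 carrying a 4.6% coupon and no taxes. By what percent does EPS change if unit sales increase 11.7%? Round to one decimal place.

Contribution at this volume is 72,460 × R$75.37 = R$5,461,310.20.
Operating income = contribution − fixed costs = R$5,461,310.20 − R$2,150,800 = R$3,310,510.20.
Interest = R$370,898.00, so EBIT − I = R$2,939,612.20.
Degree of combined leverage = contribution ÷ (EBIT − I) = R$5,461,310.20 ÷ R$2,939,612.20 = 1.8578.
%ΔEPS = DCL × %ΔSales = 1.8578 × +11.7% = +21.7%.

+21.7%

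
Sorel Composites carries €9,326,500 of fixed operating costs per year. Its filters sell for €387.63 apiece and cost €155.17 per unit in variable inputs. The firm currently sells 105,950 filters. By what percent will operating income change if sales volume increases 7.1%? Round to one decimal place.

+11.4%

Total contribution margin = 105,950 × €232.46 = €24,629,137.00.
EBIT = €24,629,137.00 − €9,326,500 = €15,302,637.00.
So DOL = total CM / EBIT = €24,629,137.00 / €15,302,637.00 = 1.6095.
%ΔEBIT = DOL × %ΔSales = 1.6095 × +7.1% = +11.4%.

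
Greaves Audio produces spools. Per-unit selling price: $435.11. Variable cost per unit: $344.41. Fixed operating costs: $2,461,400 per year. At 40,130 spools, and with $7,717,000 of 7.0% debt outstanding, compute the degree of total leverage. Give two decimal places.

5.70

Total contribution margin = 40,130 × $90.70 = $3,639,791.00.
EBIT = $3,639,791.00 − $2,461,400 = $1,178,391.00. Interest = $540,190.00, so EBIT − I = $638,201.00.
DCL = contribution ÷ (EBIT − I) = $3,639,791.00 ÷ $638,201.00 = 5.7032.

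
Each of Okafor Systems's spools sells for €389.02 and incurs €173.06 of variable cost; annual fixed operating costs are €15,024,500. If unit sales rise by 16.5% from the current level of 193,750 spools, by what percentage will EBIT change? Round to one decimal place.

Contribution at this volume is 193,750 × €215.96 = €41,842,250.00.
EBIT = €41,842,250.00 − €15,024,500 = €26,817,750.00.
DOL = contribution ÷ EBIT = €41,842,250.00 ÷ €26,817,750.00 = 1.5602.
So EBIT moves 1.5602 × (+16.5%) = +25.7%.

+25.7%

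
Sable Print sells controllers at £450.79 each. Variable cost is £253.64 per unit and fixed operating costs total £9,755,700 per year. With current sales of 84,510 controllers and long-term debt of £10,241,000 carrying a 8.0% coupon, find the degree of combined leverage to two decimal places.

2.74

Contribution at this volume is 84,510 × £197.15 = £16,661,146.50.
Operating income = contribution − fixed costs = £16,661,146.50 − £9,755,700 = £6,905,446.50. Interest = £819,280.00, so EBIT − I = £6,086,166.50.
DCL = contribution ÷ (EBIT − I) = £16,661,146.50 ÷ £6,086,166.50 = 2.7375.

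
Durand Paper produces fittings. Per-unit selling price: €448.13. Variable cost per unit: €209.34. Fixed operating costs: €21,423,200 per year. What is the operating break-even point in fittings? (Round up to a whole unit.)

89,716 fittings

Each unit contributes €448.13 − €209.34 = €238.79.
Break-even volume = fixed costs ÷ CM per unit = €21,423,200 ÷ €238.79 = 89,715.65, so 89,716 fittings.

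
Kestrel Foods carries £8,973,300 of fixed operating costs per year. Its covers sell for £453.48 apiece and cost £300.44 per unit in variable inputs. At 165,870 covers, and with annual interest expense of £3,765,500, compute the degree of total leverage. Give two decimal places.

2.01

Contribution at this volume is 165,870 × £153.04 = £25,384,744.80.
Operating income = contribution − fixed costs = £25,384,744.80 − £8,973,300 = £16,411,444.80. Interest = £3,765,500.00.
DOL = £25,384,744.80 ÷ £16,411,444.80 = 1.5468; DFL = £16,411,444.80 ÷ £12,645,944.80 = 1.2978.
Combined leverage = 1.5468 × 1.2978 = 2.0074.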